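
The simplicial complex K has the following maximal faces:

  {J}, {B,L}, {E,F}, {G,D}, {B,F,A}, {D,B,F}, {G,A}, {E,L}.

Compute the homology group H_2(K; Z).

Order the vertices as A < B < D < E < F < G < J < L. Listing each simplex with vertices in this order, K has dimension 2 with simplices:

  0-simplices (8): A, B, D, E, F, G, J, L
  1-simplices (10): AB, AF, AG, BD, BF, BL, DF, DG, EF, EL
  2-simplices (2): ABF, BDF

giving chain groups C_0 ≅ Z^8, C_1 ≅ Z^10, C_2 ≅ Z^2.

The boundary map ∂_1: C_1 → C_0 maps an edge to its endpoints' difference, ∂[p,q] = q − p. For instance
  ∂BD = D − B.
This gives a 8×10 integer matrix of rank 6; reducing to Smith normal form yields diagonal entries (1,1,1,1,1,1).

∂_2: C_2 → C_1 maps a triangle to the signed sum of its edges. For instance
  ∂BDF = DF − BF + BD,
  ∂ABF = BF − AF + AB.
As a 10×2 matrix over Z this has rank 2, with invariant factors (1,1).

Now H_k = ker ∂_k / im ∂_{k+1}, so:

  H_2: rank ker ∂_2 − rank ∂_3 = (2 − 2) − 0 = 0, and there is no ∂_3, so H_2 ≅ 0.

H_2 = 0.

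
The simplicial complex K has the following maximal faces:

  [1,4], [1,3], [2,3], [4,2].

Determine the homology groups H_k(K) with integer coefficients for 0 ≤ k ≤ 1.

Fix the vertex order 1 < 2 < 3 < 4 and write every simplex with vertices in increasing order. Then dim K = 1 and the simplices of K are:

  0-simplices (4): [1], [2], [3], [4]
  1-simplices (4): [1,3], [1,4], [2,3], [2,4]

so the chain groups are C_0 ≅ Z^4, C_1 ≅ Z^4.

Boundary ∂_1: C_1 → C_0 sends each edge [p,q] (with p < q) to q − p.
This gives a 4×4 integer matrix of rank 3; reducing to Smith normal form yields diagonal entries (1,1,1).

From H_k ≅ ker(∂_k) / im(∂_{k+1}) we obtain:

  H_0: rank C_0 − rank ∂_1 = 4 − 3 = 1, and the invariant factors of ∂_1 are all 1, so H_0 ≅ Z.
  H_1: rank ker ∂_1 − rank ∂_2 = (4 − 3) − 0 = 1, and there is no ∂_2, so H_1 ≅ Z.

As a check, the Euler characteristic is 4 − 4 = 0, which agrees with 1 − 1 = 0.

H_0 = Z,  H_1 = Z.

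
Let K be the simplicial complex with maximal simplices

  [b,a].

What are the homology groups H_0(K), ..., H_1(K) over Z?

H_0 = Z,  H_1 = 0.

We work with the vertex ordering a < b. The simplices of K, each written with vertices in increasing order, are:

  0-simplices (2): a, b
  1-simplices (1): ab

giving chain groups C_0 ≅ Z^2, C_1 ≅ Z^1.

The boundary map ∂_1: C_1 → C_0 maps an edge to its endpoints' difference, ∂[p,q] = q − p. For instance
  ∂ab = b − a.
The 2×1 boundary matrix has rank 1 and Smith normal form diag(1).

From H_k ≅ ker(∂_k) / im(∂_{k+1}) we obtain:

  H_0: rank C_0 − rank ∂_1 = 2 − 1 = 1, and the invariant factors of ∂_1 are all 1, so H_0 ≅ Z.
  H_1: rank ker ∂_1 − rank ∂_2 = (1 − 1) − 0 = 0, and there is no ∂_2, so H_1 ≅ 0.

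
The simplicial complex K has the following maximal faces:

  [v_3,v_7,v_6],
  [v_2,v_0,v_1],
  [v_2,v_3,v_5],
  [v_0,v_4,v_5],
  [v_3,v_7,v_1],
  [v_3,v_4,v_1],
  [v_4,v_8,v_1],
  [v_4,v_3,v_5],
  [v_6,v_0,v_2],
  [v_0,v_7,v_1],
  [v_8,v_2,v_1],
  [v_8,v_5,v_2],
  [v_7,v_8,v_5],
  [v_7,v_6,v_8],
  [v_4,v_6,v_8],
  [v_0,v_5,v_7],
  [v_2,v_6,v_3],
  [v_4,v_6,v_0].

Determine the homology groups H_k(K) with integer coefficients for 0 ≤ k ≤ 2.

H_0 = Z,  H_1 = Z^2,  H_2 = Z.

Order the vertices as v_0 < v_1 < v_2 < v_3 < v_4 < v_5 < v_6 < v_7 < v_8. Listing each simplex with vertices in this order, K has dimension 2 with simplices:

  0-simplices (9): [v_0], [v_1], [v_2], [v_3], [v_4], [v_5], [v_6], [v_7], [v_8]
  1-simplices (27): (27 of them)
  2-simplices (18): (18 of them)

giving chain groups C_0 ≅ Z^9, C_1 ≅ Z^27, C_2 ≅ Z^18.

∂_1: C_1 → C_0 maps an edge to its endpoints' difference, ∂[p,q] = q − p.
This gives a 9×27 integer matrix of rank 8; reducing to Smith normal form yields diagonal entries (1,1,1,1,1,1,1,1).

The boundary map ∂_2: C_2 → C_1 sends each 2-simplex [p,q,r] to [q,r] − [p,r] + [p,q]. For instance
  ∂[v_2,v_3,v_6] = [v_3,v_6] − [v_2,v_6] + [v_2,v_3],
  ∂[v_0,v_1,v_7] = [v_1,v_7] − [v_0,v_7] + [v_0,v_1].
The resulting 27×18 matrix has rank 17, and its Smith normal form has invariant factors (1,1,1,1,1,1,1,1,1,1,1,1,1,1,1,1,1).

Reading off H_k = ker ∂_k / im ∂_{k+1}:

  H_0: rank C_0 − rank ∂_1 = 9 − 8 = 1, and the invariant factors of ∂_1 are all 1, so H_0 = Z.
  H_1: rank ker ∂_1 − rank ∂_2 = (27 − 8) − 17 = 2, and the invariant factors of ∂_2 are all 1, so H_1 = Z^2.
  H_2: rank ker ∂_2 − rank ∂_3 = (18 − 17) − 0 = 1, and there is no ∂_3, so H_2 = Z.

As a check, the Euler characteristic is 9 − 27 + 18 = 0, which agrees with 1 − 2 + 1 = 0.
(K is a triangulation of the torus T^2.)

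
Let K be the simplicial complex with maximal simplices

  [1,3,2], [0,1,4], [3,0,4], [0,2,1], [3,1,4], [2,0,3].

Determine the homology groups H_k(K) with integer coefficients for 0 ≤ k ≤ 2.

H_0 = Z,  H_1 = 0,  H_2 = Z.

Order the vertices as 0 < 1 < 2 < 3 < 4. Listing each simplex with vertices in this order, K has dimension 2 with simplices:

  0-simplices (5): [0], [1], [2], [3], [4]
  1-simplices (9): [0,1], [0,2], [0,3], [0,4], [1,2], [1,3], [1,4], [2,3], [3,4]
  2-simplices (6): [0,1,2], [0,1,4], [0,2,3], [0,3,4], [1,2,3], [1,3,4]

so the chain groups are C_0 ≅ Z^5, C_1 ≅ Z^9, C_2 ≅ Z^6.

Boundary ∂_1: C_1 → C_0 sends each edge [p,q] (with p < q) to q − p.
This gives a 5×9 integer matrix of rank 4; reducing to Smith normal form yields diagonal entries (1,1,1,1).

Boundary ∂_2: C_2 → C_1 maps a triangle to the signed sum of its edges. For instance
  ∂[0,1,2] = [1,2] − [0,2] + [0,1],
  ∂[0,2,3] = [2,3] − [0,3] + [0,2].
The 9×6 boundary matrix has rank 5 and Smith normal form diag(1,1,1,1,1).

Reading off H_k = ker ∂_k / im ∂_{k+1}:

  H_0: rank C_0 − rank ∂_1 = 5 − 4 = 1, and the invariant factors of ∂_1 are all 1, so H_0 ≅ Z.
  H_1: rank ker ∂_1 − rank ∂_2 = (9 − 4) − 5 = 0, and the invariant factors of ∂_2 are all 1, so H_1 ≅ 0.
  H_2: rank ker ∂_2 − rank ∂_3 = (6 − 5) − 0 = 1, and there is no ∂_3, so H_2 ≅ Z.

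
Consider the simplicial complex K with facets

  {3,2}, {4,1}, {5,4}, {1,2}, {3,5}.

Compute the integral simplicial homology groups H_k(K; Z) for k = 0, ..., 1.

Take the total order 1 < 2 < 3 < 4 < 5 on the vertex set. Then K (dimension 1) consists of the simplices:

  0-simplices (5): [1], [2], [3], [4], [5]
  1-simplices (5): [1,2], [1,4], [2,3], [3,5], [4,5]

Hence C_0 ≅ Z^5, C_1 ≅ Z^5.

Boundary ∂_1: C_1 → C_0 maps an edge to its endpoints' difference, ∂[p,q] = q − p. For instance
  ∂[4,5] = [5] − [4].
This gives a 5×5 integer matrix of rank 4; reducing to Smith normal form yields diagonal entries (1,1,1,1).

Computing H_k = (kernel of ∂_k) / (image of ∂_{k+1}):

  H_0: rank C_0 − rank ∂_1 = 5 − 4 = 1, and the invariant factors of ∂_1 are all 1, so H_0 ≅ Z.
  H_1: rank ker ∂_1 − rank ∂_2 = (5 − 4) − 0 = 1, and there is no ∂_2, so H_1 ≅ Z.

(K is a triangulation of the circle S^1.)

H_0 = Z,  H_1 = Z.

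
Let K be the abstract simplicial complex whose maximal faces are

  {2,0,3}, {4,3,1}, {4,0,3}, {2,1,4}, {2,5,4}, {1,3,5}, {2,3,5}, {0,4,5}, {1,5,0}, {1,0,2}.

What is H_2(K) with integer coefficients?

H_2 = 0.

K has 6 vertices, 15 edges, 10 triangles.
rank ∂_2 = 10, rank ∂_3 = 0 ⇒ b_2 = 10 − 10 − 0 = 0. So H_2 = 0.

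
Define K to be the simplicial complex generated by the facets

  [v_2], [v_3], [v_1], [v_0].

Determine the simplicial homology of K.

H_0 ≅ Z^4.

Fix the vertex order v_0 < v_1 < v_2 < v_3 and write every simplex with vertices in increasing order. Then dim K = 0 and the simplices of K are:

  0-simplices (4): [v_0], [v_1], [v_2], [v_3]

Hence C_0 ≅ Z^4.

Now H_k = ker ∂_k / im ∂_{k+1}, so:

  H_0: rank C_0 − rank ∂_1 = 4 − 0 = 4, and there is no ∂_1, so H_0 = Z^4.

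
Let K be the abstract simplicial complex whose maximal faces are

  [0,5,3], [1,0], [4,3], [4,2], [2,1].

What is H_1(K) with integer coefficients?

H_1 = Z.

Fix the vertex order 0 < 1 < 2 < 3 < 4 < 5 and write every simplex with vertices in increasing order. Then dim K = 2 and the simplices of K are:

  0-simplices (6): [0], [1], [2], [3], [4], [5]
  1-simplices (7): [0,1], [0,3], [0,5], [1,2], [2,4], [3,4], [3,5]
  2-simplices (1): [0,3,5]

Hence C_0 ≅ Z^6, C_1 ≅ Z^7, C_2 ≅ Z^1.

The boundary map ∂_1: C_1 → C_0 maps an edge to its endpoints' difference, ∂[p,q] = q − p.
As a 6×7 matrix over Z this has rank 5, with invariant factors (1,1,1,1,1).

Boundary ∂_2: C_2 → C_1 maps a triangle to the signed sum of its edges. For instance
  ∂[0,3,5] = [3,5] − [0,5] + [0,3].
The resulting 7×1 matrix has rank 1, and its Smith normal form has invariant factors (1).

Reading off H_k = ker ∂_k / im ∂_{k+1}:

  H_1: rank ker ∂_1 − rank ∂_2 = (7 − 5) − 1 = 1, and the invariant factors of ∂_2 are all 1, so H_1 ≅ Z.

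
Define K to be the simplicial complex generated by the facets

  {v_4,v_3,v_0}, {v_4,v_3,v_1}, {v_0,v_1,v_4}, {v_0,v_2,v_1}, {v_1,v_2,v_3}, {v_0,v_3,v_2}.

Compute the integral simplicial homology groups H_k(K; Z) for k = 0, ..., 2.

Fix the vertex order v_0 < v_1 < v_2 < v_3 < v_4 and write every simplex with vertices in increasing order. Then dim K = 2 and the simplices of K are:

  0-simplices (5): [v_0], [v_1], [v_2], [v_3], [v_4]
  1-simplices (9): [v_0,v_1], [v_0,v_2], [v_0,v_3], [v_0,v_4], [v_1,v_2], [v_1,v_3], [v_1,v_4], [v_2,v_3], [v_3,v_4]
  2-simplices (6): [v_0,v_1,v_2], [v_0,v_1,v_4], [v_0,v_2,v_3], [v_0,v_3,v_4], [v_1,v_2,v_3], [v_1,v_3,v_4]

giving chain groups C_0 ≅ Z^5, C_1 ≅ Z^9, C_2 ≅ Z^6.

Boundary ∂_1: C_1 → C_0 sends each edge [p,q] (with p < q) to q − p.
The 5×9 boundary matrix has rank 4 and Smith normal form diag(1,1,1,1).

The boundary map ∂_2: C_2 → C_1 maps a triangle to the signed sum of its edges. For instance
  ∂[v_0,v_2,v_3] = [v_2,v_3] − [v_0,v_3] + [v_0,v_2],
  ∂[v_0,v_3,v_4] = [v_3,v_4] − [v_0,v_4] + [v_0,v_3].
As a 9×6 matrix over Z this has rank 5, with invariant factors (1,1,1,1,1).

Now H_k = ker ∂_k / im ∂_{k+1}, so:

  H_0: rank C_0 − rank ∂_1 = 5 − 4 = 1, and the invariant factors of ∂_1 are all 1, so H_0 ≅ Z.
  H_1: rank ker ∂_1 − rank ∂_2 = (9 − 4) − 5 = 0, and the invariant factors of ∂_2 are all 1, so H_1 ≅ 0.
  H_2: rank ker ∂_2 − rank ∂_3 = (6 − 5) − 0 = 1, and there is no ∂_3, so H_2 ≅ Z.

H_0 = Z,  H_1 = 0,  H_2 = Z.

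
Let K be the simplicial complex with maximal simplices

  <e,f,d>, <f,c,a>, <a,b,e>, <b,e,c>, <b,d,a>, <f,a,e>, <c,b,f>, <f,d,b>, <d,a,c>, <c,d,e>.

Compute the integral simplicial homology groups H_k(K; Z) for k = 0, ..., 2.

Take the total order a < b < c < d < e < f on the vertex set. Then K (dimension 2) consists of the simplices:

  0-simplices (6): a, b, c, d, e, f
  1-simplices (15): ab, ac, ad, ae, af, bc, bd, be, bf, cd, ce, cf, de, df, ef
  2-simplices (10): abd, abe, acd, acf, aef, bce, bcf, bdf, cde, def

giving chain groups C_0 ≅ Z^6, C_1 ≅ Z^15, C_2 ≅ Z^10.

∂_1: C_1 → C_0 is given by ∂[p,q] = [q] − [p]. For instance
  ∂ac = c − a.
The 6×15 boundary matrix has rank 5 and Smith normal form diag(1,1,1,1,1).

∂_2: C_2 → C_1 acts by ∂[p,q,r] = [q,r] − [p,r] + [p,q]. For instance
  ∂bdf = df − bf + bd,
  ∂acf = cf − af + ac.
This gives a 15×10 integer matrix of rank 10; reducing to Smith normal form yields diagonal entries (1,1,1,1,1,1,1,1,1,2).

Reading off H_k = ker ∂_k / im ∂_{k+1}:

  H_0: rank C_0 − rank ∂_1 = 6 − 5 = 1, and the invariant factors of ∂_1 are all 1, so H_0 = Z.
  H_1: rank ker ∂_1 − rank ∂_2 = (15 − 5) − 10 = 0, and ∂_2 has invariant factor 2 > 1, so H_1 = Z/2.
  H_2: rank ker ∂_2 − rank ∂_3 = (10 − 10) − 0 = 0, and there is no ∂_3, so H_2 = 0.

(K is a triangulation of the real projective plane RP^2.)

H_0 = Z,  H_1 = Z/2,  H_2 = 0.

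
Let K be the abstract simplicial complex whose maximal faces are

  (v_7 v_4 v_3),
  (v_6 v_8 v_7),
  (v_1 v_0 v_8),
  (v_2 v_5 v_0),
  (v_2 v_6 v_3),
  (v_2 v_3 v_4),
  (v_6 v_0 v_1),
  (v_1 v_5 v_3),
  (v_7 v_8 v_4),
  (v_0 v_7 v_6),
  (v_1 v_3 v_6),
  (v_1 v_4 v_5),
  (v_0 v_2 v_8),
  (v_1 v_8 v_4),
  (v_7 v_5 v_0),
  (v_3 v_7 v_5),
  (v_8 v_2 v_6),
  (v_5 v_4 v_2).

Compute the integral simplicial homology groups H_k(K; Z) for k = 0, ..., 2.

H_0 = Z,  H_1 = Z × Z/2,  H_2 = 0.

Take the total order v_0 < v_1 < v_2 < v_3 < v_4 < v_5 < v_6 < v_7 < v_8 on the vertex set. Then K (dimension 2) consists of the simplices:

  0-simplices (9): [v_0], [v_1], [v_2], [v_3], [v_4], [v_5], [v_6], [v_7], [v_8]
  1-simplices (27): (27 of them)
  2-simplices (18): (18 of them)

giving chain groups C_0 ≅ Z^9, C_1 ≅ Z^27, C_2 ≅ Z^18.

The boundary map ∂_1: C_1 → C_0 is given by ∂[p,q] = [q] − [p].
The resulting 9×27 matrix has rank 8, and its Smith normal form has invariant factors (1,1,1,1,1,1,1,1).

Boundary ∂_2: C_2 → C_1 maps a triangle to the signed sum of its edges. For instance
  ∂[v_3,v_5,v_7] = [v_5,v_7] − [v_3,v_7] + [v_3,v_5],
  ∂[v_2,v_6,v_8] = [v_6,v_8] − [v_2,v_8] + [v_2,v_6].
The 27×18 boundary matrix has rank 18 and Smith normal form diag(1,1,1,1,1,1,1,1,1,1,1,1,1,1,1,1,1,2).

From H_k ≅ ker(∂_k) / im(∂_{k+1}) we obtain:

  H_0: rank C_0 − rank ∂_1 = 9 − 8 = 1, and the invariant factors of ∂_1 are all 1, so H_0 ≅ Z.
  H_1: rank ker ∂_1 − rank ∂_2 = (27 − 8) − 18 = 1, and ∂_2 has invariant factor 2 > 1, so H_1 ≅ Z × Z/2.
  H_2: rank ker ∂_2 − rank ∂_3 = (18 − 18) − 0 = 0, and there is no ∂_3, so H_2 ≅ 0.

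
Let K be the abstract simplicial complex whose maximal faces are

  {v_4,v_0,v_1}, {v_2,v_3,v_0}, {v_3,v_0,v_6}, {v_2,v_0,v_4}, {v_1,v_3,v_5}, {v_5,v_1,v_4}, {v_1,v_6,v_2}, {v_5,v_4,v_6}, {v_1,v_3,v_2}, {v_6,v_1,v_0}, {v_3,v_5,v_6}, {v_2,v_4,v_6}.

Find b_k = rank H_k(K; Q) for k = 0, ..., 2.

b_0 = 1, b_1 = 0, b_2 = 0.

Fix the vertex order v_0 < v_1 < v_2 < v_3 < v_4 < v_5 < v_6 and write every simplex with vertices in increasing order. Then dim K = 2 and the simplices of K are:

  0-simplices (7): [v_0], [v_1], [v_2], [v_3], [v_4], [v_5], [v_6]
  1-simplices (18): (18 of them)
  2-simplices (12): (12 of them)

so the chain groups are C_0 ≅ Z^7, C_1 ≅ Z^18, C_2 ≅ Z^12.

The boundary map ∂_1: C_1 → C_0 is given by ∂[p,q] = [q] − [p]. For instance
  ∂[v_3,v_5] = [v_5] − [v_3].
The 7×18 boundary matrix has rank 6 and Smith normal form diag(1,1,1,1,1,1).

Boundary ∂_2: C_2 → C_1 acts by ∂[p,q,r] = [q,r] − [p,r] + [p,q]. For instance
  ∂[v_1,v_3,v_5] = [v_3,v_5] − [v_1,v_5] + [v_1,v_3],
  ∂[v_3,v_5,v_6] = [v_5,v_6] − [v_3,v_6] + [v_3,v_5].
This gives a 18×12 integer matrix of rank 12; reducing to Smith normal form yields diagonal entries (1,1,1,1,1,1,1,1,1,1,1,2).

Reading off H_k = ker ∂_k / im ∂_{k+1}:

  H_0: rank C_0 − rank ∂_1 = 7 − 6 = 1, and the invariant factors of ∂_1 are all 1, so H_0 ≅ Z.
  H_1: rank ker ∂_1 − rank ∂_2 = (18 − 6) − 12 = 0, and ∂_2 has invariant factor 2 > 1, so H_1 ≅ Z_2.
  H_2: rank ker ∂_2 − rank ∂_3 = (12 − 12) − 0 = 0, and there is no ∂_3, so H_2 ≅ 0.

As a check, the Euler characteristic is 7 − 18 + 12 = 1, which agrees with 1 − 0 + 0 = 1.

Hence the Betti numbers are b_0 = 1, b_1 = 0, b_2 = 0.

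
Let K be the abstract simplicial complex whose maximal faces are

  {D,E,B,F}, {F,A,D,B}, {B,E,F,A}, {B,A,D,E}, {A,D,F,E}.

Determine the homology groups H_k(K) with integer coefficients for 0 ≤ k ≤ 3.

H_0 ≅ Z,  H_1 = 0,  H_2 = 0,  H_3 ≅ Z.

K has 5 vertices, 10 edges, 10 triangles, 5 3-simplices.
rank ∂_0 = 0, rank ∂_1 = 4 ⇒ b_0 = 5 − 0 − 4 = 1; all invariant factors of ∂_1 are 1 so no torsion. So H_0 = Z.
rank ∂_1 = 4, rank ∂_2 = 6 ⇒ b_1 = 10 − 4 − 6 = 0; all invariant factors of ∂_2 are 1 so no torsion. So H_1 = 0.
rank ∂_2 = 6, rank ∂_3 = 4 ⇒ b_2 = 10 − 6 − 4 = 0; all invariant factors of ∂_3 are 1 so no torsion. So H_2 = 0.
rank ∂_3 = 4, rank ∂_4 = 0 ⇒ b_3 = 5 − 4 − 0 = 1. So H_3 = Z.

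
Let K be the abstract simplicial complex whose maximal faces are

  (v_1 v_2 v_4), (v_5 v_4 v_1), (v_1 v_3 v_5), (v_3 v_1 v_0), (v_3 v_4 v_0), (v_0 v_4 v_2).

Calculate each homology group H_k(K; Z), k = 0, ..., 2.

Fix the vertex order v_0 < v_1 < v_2 < v_3 < v_4 < v_5 and write every simplex with vertices in increasing order. Then dim K = 2 and the simplices of K are:

  0-simplices (6): [v_0], [v_1], [v_2], [v_3], [v_4], [v_5]
  1-simplices (12): [v_0,v_1], [v_0,v_2], [v_0,v_3], [v_0,v_4], [v_1,v_2], [v_1,v_3], [v_1,v_4], [v_1,v_5], [v_2,v_4], [v_3,v_4], [v_3,v_5], [v_4,v_5]
  2-simplices (6): [v_0,v_1,v_3], [v_0,v_2,v_4], [v_0,v_3,v_4], [v_1,v_2,v_4], [v_1,v_3,v_5], [v_1,v_4,v_5]

so the chain groups are C_0 ≅ Z^6, C_1 ≅ Z^12, C_2 ≅ Z^6.

∂_1: C_1 → C_0 is given by ∂[p,q] = [q] − [p]. For instance
  ∂[v_0,v_1] = [v_1] − [v_0].
The resulting 6×12 matrix has rank 5, and its Smith normal form has invariant factors (1,1,1,1,1).

∂_2: C_2 → C_1 sends each 2-simplex [p,q,r] to [q,r] − [p,r] + [p,q]. For instance
  ∂[v_0,v_3,v_4] = [v_3,v_4] − [v_0,v_4] + [v_0,v_3],
  ∂[v_0,v_2,v_4] = [v_2,v_4] − [v_0,v_4] + [v_0,v_2].
As a 12×6 matrix over Z this has rank 6, with invariant factors (1,1,1,1,1,1).

Computing H_k = (kernel of ∂_k) / (image of ∂_{k+1}):

  H_0: rank C_0 − rank ∂_1 = 6 − 5 = 1, and the invariant factors of ∂_1 are all 1, so H_0 = Z.
  H_1: rank ker ∂_1 − rank ∂_2 = (12 − 5) − 6 = 1, and the invariant factors of ∂_2 are all 1, so H_1 = Z.
  H_2: rank ker ∂_2 − rank ∂_3 = (6 − 6) − 0 = 0, and there is no ∂_3, so H_2 = 0.

H_0 ≅ Z,  H_1 ≅ Z,  H_2 = 0.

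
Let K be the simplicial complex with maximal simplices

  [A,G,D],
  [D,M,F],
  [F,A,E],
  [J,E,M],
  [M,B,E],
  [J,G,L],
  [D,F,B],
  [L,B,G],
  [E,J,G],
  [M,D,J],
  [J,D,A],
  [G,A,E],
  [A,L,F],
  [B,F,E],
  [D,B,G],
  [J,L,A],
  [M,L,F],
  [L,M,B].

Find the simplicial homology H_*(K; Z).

H_0 ≅ Z,  H_1 ≅ Z ⊕ Z_2,  H_2 = 0.

We work with the vertex ordering A < B < D < E < F < G < J < L < M. The simplices of K, each written with vertices in increasing order, are:

  0-simplices (9): A, B, D, E, F, G, J, L, M
  1-simplices (27): AD, AE, AF, AG, AJ, AL, BD, BE, BF, BG, BL, BM, DF, DG, DJ, DM, EF, EG, EJ, EM, FL, FM, GJ, GL, JL, JM, LM
  2-simplices (18): ADG, ADJ, AEF, AEG, AFL, AJL, BDF, BDG, BEF, BEM, BGL, BLM, DFM, DJM, EGJ, EJM, FLM, GJL

Hence C_0 ≅ Z^9, C_1 ≅ Z^27, C_2 ≅ Z^18.

∂_1: C_1 → C_0 is given by ∂[p,q] = [q] − [p]. For instance
  ∂AE = E − A.
As a 9×27 matrix over Z this has rank 8, with invariant factors (1,1,1,1,1,1,1,1).

Boundary ∂_2: C_2 → C_1 maps a triangle to the signed sum of its edges. For instance
  ∂ADJ = DJ − AJ + AD,
  ∂FLM = LM − FM + FL.
The resulting 27×18 matrix has rank 18, and its Smith normal form has invariant factors (1,1,1,1,1,1,1,1,1,1,1,1,1,1,1,1,1,2).

From H_k ≅ ker(∂_k) / im(∂_{k+1}) we obtain:

  H_0: rank C_0 − rank ∂_1 = 9 − 8 = 1, and the invariant factors of ∂_1 are all 1, so H_0 = Z.
  H_1: rank ker ∂_1 − rank ∂_2 = (27 − 8) − 18 = 1, and ∂_2 has invariant factor 2 > 1, so H_1 = Z ⊕ Z_2.
  H_2: rank ker ∂_2 − rank ∂_3 = (18 − 18) − 0 = 0, and there is no ∂_3, so H_2 = 0.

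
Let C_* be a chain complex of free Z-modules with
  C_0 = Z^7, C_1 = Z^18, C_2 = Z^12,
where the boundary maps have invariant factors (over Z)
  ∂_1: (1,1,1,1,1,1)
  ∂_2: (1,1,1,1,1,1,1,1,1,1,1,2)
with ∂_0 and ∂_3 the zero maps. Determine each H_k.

H_0 = Z,  H_1 = Z/2,  H_2 = 0.

H_0: b_0 = 7 − 0 − 6 = 1; torsion from ∂_1 factors > 1: none. So H_0 = Z.
H_1: b_1 = 18 − 6 − 12 = 0; torsion from ∂_2 factors > 1: [2]. So H_1 = Z/2.
H_2: b_2 = 12 − 12 − 0 = 0; torsion from ∂_3 factors > 1: none. So H_2 = 0.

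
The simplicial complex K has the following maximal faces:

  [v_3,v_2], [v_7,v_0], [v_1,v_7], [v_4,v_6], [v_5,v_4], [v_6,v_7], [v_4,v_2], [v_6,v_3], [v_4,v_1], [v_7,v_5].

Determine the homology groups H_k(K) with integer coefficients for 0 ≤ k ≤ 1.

H_0 = Z,  H_1 = Z^3.

K has 8 vertices, 10 edges.
rank ∂_0 = 0, rank ∂_1 = 7 ⇒ b_0 = 8 − 0 − 7 = 1; all invariant factors of ∂_1 are 1 so no torsion. So H_0 = Z.
rank ∂_1 = 7, rank ∂_2 = 0 ⇒ b_1 = 10 − 7 − 0 = 3. So H_1 = Z^3.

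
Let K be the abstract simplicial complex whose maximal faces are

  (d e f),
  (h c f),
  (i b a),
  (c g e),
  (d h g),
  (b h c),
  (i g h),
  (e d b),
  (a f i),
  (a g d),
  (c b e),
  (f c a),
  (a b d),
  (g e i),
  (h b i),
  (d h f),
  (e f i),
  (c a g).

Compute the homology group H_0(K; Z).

H_0 = Z.

Take the total order a < b < c < d < e < f < g < h < i on the vertex set. Then K (dimension 2) consists of the simplices:

  0-simplices (9): a, b, c, d, e, f, g, h, i
  1-simplices (27): ab, ac, ad, af, ag, ai, bc, bd, be, bh, bi, ce, cf, cg, ch, de, df, dg, dh, ef, eg, ei, fh, fi, gh, gi, hi
  2-simplices (18): abd, abi, acf, acg, adg, afi, bce, bch, bde, bhi, ceg, cfh, def, dfh, dgh, efi, egi, ghi

giving chain groups C_0 ≅ Z^9, C_1 ≅ Z^27, C_2 ≅ Z^18.

∂_1: C_1 → C_0 maps an edge to its endpoints' difference, ∂[p,q] = q − p. For instance
  ∂bd = d − b.
As a 9×27 matrix over Z this has rank 8, with invariant factors (1,1,1,1,1,1,1,1).

Boundary ∂_2: C_2 → C_1 maps a triangle to the signed sum of its edges. For instance
  ∂bhi = hi − bi + bh,
  ∂adg = dg − ag + ad.
The 27×18 boundary matrix has rank 17 and Smith normal form diag(1,1,1,1,1,1,1,1,1,1,1,1,1,1,1,1,1).

Computing H_k = (kernel of ∂_k) / (image of ∂_{k+1}):

  H_0: rank C_0 − rank ∂_1 = 9 − 8 = 1, and the invariant factors of ∂_1 are all 1, so H_0 = Z.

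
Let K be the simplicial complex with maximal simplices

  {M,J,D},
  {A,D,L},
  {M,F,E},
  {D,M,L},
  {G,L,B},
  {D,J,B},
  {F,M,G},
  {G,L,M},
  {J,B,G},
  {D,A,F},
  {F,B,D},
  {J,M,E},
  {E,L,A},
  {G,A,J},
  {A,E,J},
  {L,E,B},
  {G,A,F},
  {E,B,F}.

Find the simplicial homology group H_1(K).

H_1 = Z^2.

Take the total order A < B < D < E < F < G < J < L < M on the vertex set. Then K (dimension 2) consists of the simplices:

  0-simplices (9): A, B, D, E, F, G, J, L, M
  1-simplices (27): AD, AE, AF, AG, AJ, AL, BD, BE, BF, BG, BJ, BL, DF, DJ, DL, DM, EF, EJ, EL, EM, FG, FM, GJ, GL, GM, JM, LM
  2-simplices (18): ADF, ADL, AEJ, AEL, AFG, AGJ, BDF, BDJ, BEF, BEL, BGJ, BGL, DJM, DLM, EFM, EJM, FGM, GLM

giving chain groups C_0 ≅ Z^9, C_1 ≅ Z^27, C_2 ≅ Z^18.

∂_1: C_1 → C_0 sends each edge [p,q] (with p < q) to q − p. For instance
  ∂AF = F − A.
The resulting 9×27 matrix has rank 8, and its Smith normal form has invariant factors (1,1,1,1,1,1,1,1).

The boundary map ∂_2: C_2 → C_1 maps a triangle to the signed sum of its edges. For instance
  ∂BDJ = DJ − BJ + BD,
  ∂BGJ = GJ − BJ + BG.
The resulting 27×18 matrix has rank 17, and its Smith normal form has invariant factors (1,1,1,1,1,1,1,1,1,1,1,1,1,1,1,1,1).

Reading off H_k = ker ∂_k / im ∂_{k+1}:

  H_1: rank ker ∂_1 − rank ∂_2 = (27 − 8) − 17 = 2, and the invariant factors of ∂_2 are all 1, so H_1 = Z^2.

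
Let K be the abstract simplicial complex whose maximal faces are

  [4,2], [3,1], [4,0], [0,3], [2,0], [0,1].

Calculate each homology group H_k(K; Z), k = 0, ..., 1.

We work with the vertex ordering 0 < 1 < 2 < 3 < 4. The simplices of K, each written with vertices in increasing order, are:

  0-simplices (5): [0], [1], [2], [3], [4]
  1-simplices (6): [0,1], [0,2], [0,3], [0,4], [1,3], [2,4]

so the chain groups are C_0 ≅ Z^5, C_1 ≅ Z^6.

The boundary map ∂_1: C_1 → C_0 maps an edge to its endpoints' difference, ∂[p,q] = q − p.
This gives a 5×6 integer matrix of rank 4; reducing to Smith normal form yields diagonal entries (1,1,1,1).

Computing H_k = (kernel of ∂_k) / (image of ∂_{k+1}):

  H_0: rank C_0 − rank ∂_1 = 5 − 4 = 1, and the invariant factors of ∂_1 are all 1, so H_0 = Z.
  H_1: rank ker ∂_1 − rank ∂_2 = (6 − 4) − 0 = 2, and there is no ∂_2, so H_1 = Z^2.

As a check, the Euler characteristic is 5 − 6 = -1, which agrees with 1 − 2 = -1.

H_0 = Z,  H_1 = Z^2.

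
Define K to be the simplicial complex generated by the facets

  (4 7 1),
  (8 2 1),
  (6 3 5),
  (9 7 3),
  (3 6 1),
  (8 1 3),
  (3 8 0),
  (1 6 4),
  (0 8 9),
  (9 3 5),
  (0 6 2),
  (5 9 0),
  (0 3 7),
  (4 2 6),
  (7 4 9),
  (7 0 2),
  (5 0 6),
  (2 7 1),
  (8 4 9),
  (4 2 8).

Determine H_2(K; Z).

H_2 = 0.

Order the vertices as 0 < 1 < 2 < 3 < 4 < 5 < 6 < 7 < 8 < 9. Listing each simplex with vertices in this order, K has dimension 2 with simplices:

  0-simplices (10): [0], [1], [2], [3], [4], [5], [6], [7], [8], [9]
  1-simplices (30): (30 of them)
  2-simplices (20): (20 of them)

so the chain groups are C_0 ≅ Z^10, C_1 ≅ Z^30, C_2 ≅ Z^20.

Boundary ∂_1: C_1 → C_0 is given by ∂[p,q] = [q] − [p]. For instance
  ∂[5,9] = [9] − [5].
As a 10×30 matrix over Z this has rank 9, with invariant factors (1,1,1,1,1,1,1,1,1).

∂_2: C_2 → C_1 maps a triangle to the signed sum of its edges. For instance
  ∂[4,8,9] = [8,9] − [4,9] + [4,8],
  ∂[1,3,8] = [3,8] − [1,8] + [1,3].
This gives a 30×20 integer matrix of rank 20; reducing to Smith normal form yields diagonal entries (1,1,1,1,1,1,1,1,1,1,1,1,1,1,1,1,1,1,1,2).

From H_k ≅ ker(∂_k) / im(∂_{k+1}) we obtain:

  H_2: rank ker ∂_2 − rank ∂_3 = (20 − 20) − 0 = 0, and there is no ∂_3, so H_2 ≅ 0.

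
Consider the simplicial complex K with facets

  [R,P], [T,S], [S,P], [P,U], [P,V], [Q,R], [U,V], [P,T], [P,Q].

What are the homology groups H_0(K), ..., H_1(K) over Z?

H_0 ≅ Z,  H_1 ≅ Z^3.

Take the total order P < Q < R < S < T < U < V on the vertex set. Then K (dimension 1) consists of the simplices:

  0-simplices (7): P, Q, R, S, T, U, V
  1-simplices (9): PQ, PR, PS, PT, PU, PV, QR, ST, UV

giving chain groups C_0 ≅ Z^7, C_1 ≅ Z^9.

∂_1: C_1 → C_0 maps an edge to its endpoints' difference, ∂[p,q] = q − p.
The resulting 7×9 matrix has rank 6, and its Smith normal form has invariant factors (1,1,1,1,1,1).

Now H_k = ker ∂_k / im ∂_{k+1}, so:

  H_0: rank C_0 − rank ∂_1 = 7 − 6 = 1, and the invariant factors of ∂_1 are all 1, so H_0 ≅ Z.
  H_1: rank ker ∂_1 − rank ∂_2 = (9 − 6) − 0 = 3, and there is no ∂_2, so H_1 ≅ Z^3.

As a check, the Euler characteristic is 7 − 9 = -2, which agrees with 1 − 3 = -2.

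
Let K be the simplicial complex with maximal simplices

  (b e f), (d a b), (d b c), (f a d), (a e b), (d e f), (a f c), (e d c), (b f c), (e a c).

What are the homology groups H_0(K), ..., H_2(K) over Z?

H_0 ≅ Z,  H_1 ≅ Z/2Z,  H_2 = 0.

Fix the vertex order a < b < c < d < e < f and write every simplex with vertices in increasing order. Then dim K = 2 and the simplices of K are:

  0-simplices (6): a, b, c, d, e, f
  1-simplices (15): ab, ac, ad, ae, af, bc, bd, be, bf, cd, ce, cf, de, df, ef
  2-simplices (10): abd, abe, ace, acf, adf, bcd, bcf, bef, cde, def

so the chain groups are C_0 ≅ Z^6, C_1 ≅ Z^15, C_2 ≅ Z^10.

Boundary ∂_1: C_1 → C_0 is given by ∂[p,q] = [q] − [p]. For instance
  ∂bc = c − b.
This gives a 6×15 integer matrix of rank 5; reducing to Smith normal form yields diagonal entries (1,1,1,1,1).

∂_2: C_2 → C_1 sends each 2-simplex [p,q,r] to [q,r] − [p,r] + [p,q]. For instance
  ∂bef = ef − bf + be,
  ∂ace = ce − ae + ac.
The resulting 15×10 matrix has rank 10, and its Smith normal form has invariant factors (1,1,1,1,1,1,1,1,1,2).

From H_k ≅ ker(∂_k) / im(∂_{k+1}) we obtain:

  H_0: rank C_0 − rank ∂_1 = 6 − 5 = 1, and the invariant factors of ∂_1 are all 1, so H_0 ≅ Z.
  H_1: rank ker ∂_1 − rank ∂_2 = (15 − 5) − 10 = 0, and ∂_2 has invariant factor 2 > 1, so H_1 ≅ Z/2Z.
  H_2: rank ker ∂_2 − rank ∂_3 = (10 − 10) − 0 = 0, and there is no ∂_3, so H_2 ≅ 0.

As a check, the Euler characteristic is 6 − 15 + 10 = 1, which agrees with 1 − 0 + 0 = 1.
(K is a triangulation of the real projective plane RP^2.)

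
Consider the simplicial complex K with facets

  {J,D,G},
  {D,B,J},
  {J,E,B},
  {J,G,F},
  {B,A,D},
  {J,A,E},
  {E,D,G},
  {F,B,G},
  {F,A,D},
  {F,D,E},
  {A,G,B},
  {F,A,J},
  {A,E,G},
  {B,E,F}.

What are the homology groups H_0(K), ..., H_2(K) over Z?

We work with the vertex ordering A < B < D < E < F < G < J. The simplices of K, each written with vertices in increasing order, are:

  0-simplices (7): A, B, D, E, F, G, J
  1-simplices (21): AB, AD, AE, AF, AG, AJ, BD, BE, BF, BG, BJ, DE, DF, DG, DJ, EF, EG, EJ, FG, FJ, GJ
  2-simplices (14): ABD, ABG, ADF, AEG, AEJ, AFJ, BDJ, BEF, BEJ, BFG, DEF, DEG, DGJ, FGJ

giving chain groups C_0 ≅ Z^7, C_1 ≅ Z^21, C_2 ≅ Z^14.

∂_1: C_1 → C_0 sends each edge [p,q] (with p < q) to q − p. For instance
  ∂BJ = J − B.
The resulting 7×21 matrix has rank 6, and its Smith normal form has invariant factors (1,1,1,1,1,1).

Boundary ∂_2: C_2 → C_1 maps a triangle to the signed sum of its edges. For instance
  ∂BFG = FG − BG + BF,
  ∂BEF = EF − BF + BE.
As a 21×14 matrix over Z this has rank 13, with invariant factors (1,1,1,1,1,1,1,1,1,1,1,1,1).

From H_k ≅ ker(∂_k) / im(∂_{k+1}) we obtain:

  H_0: rank C_0 − rank ∂_1 = 7 − 6 = 1, and the invariant factors of ∂_1 are all 1, so H_0 ≅ Z.
  H_1: rank ker ∂_1 − rank ∂_2 = (21 − 6) − 13 = 2, and the invariant factors of ∂_2 are all 1, so H_1 ≅ Z^2.
  H_2: rank ker ∂_2 − rank ∂_3 = (14 − 13) − 0 = 1, and there is no ∂_3, so H_2 ≅ Z.

(K is a triangulation of the torus T^2.)

H_0 = Z,  H_1 = Z^2,  H_2 = Z.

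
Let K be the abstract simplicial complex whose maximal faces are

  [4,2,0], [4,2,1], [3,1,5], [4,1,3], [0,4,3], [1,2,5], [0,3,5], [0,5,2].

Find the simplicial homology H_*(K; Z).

H_0 = Z,  H_1 = 0,  H_2 = Z.

Fix the vertex order 0 < 1 < 2 < 3 < 4 < 5 and write every simplex with vertices in increasing order. Then dim K = 2 and the simplices of K are:

  0-simplices (6): [0], [1], [2], [3], [4], [5]
  1-simplices (12): [0,2], [0,3], [0,4], [0,5], [1,2], [1,3], [1,4], [1,5], [2,4], [2,5], [3,4], [3,5]
  2-simplices (8): [0,2,4], [0,2,5], [0,3,4], [0,3,5], [1,2,4], [1,2,5], [1,3,4], [1,3,5]

so the chain groups are C_0 ≅ Z^6, C_1 ≅ Z^12, C_2 ≅ Z^8.

∂_1: C_1 → C_0 sends each edge [p,q] (with p < q) to q − p. For instance
  ∂[1,4] = [4] − [1].
As a 6×12 matrix over Z this has rank 5, with invariant factors (1,1,1,1,1).

Boundary ∂_2: C_2 → C_1 acts by ∂[p,q,r] = [q,r] − [p,r] + [p,q]. For instance
  ∂[1,2,4] = [2,4] − [1,4] + [1,2],
  ∂[0,2,4] = [2,4] − [0,4] + [0,2].
This gives a 12×8 integer matrix of rank 7; reducing to Smith normal form yields diagonal entries (1,1,1,1,1,1,1).

Reading off H_k = ker ∂_k / im ∂_{k+1}:

  H_0: rank C_0 − rank ∂_1 = 6 − 5 = 1, and the invariant factors of ∂_1 are all 1, so H_0 ≅ Z.
  H_1: rank ker ∂_1 − rank ∂_2 = (12 − 5) − 7 = 0, and the invariant factors of ∂_2 are all 1, so H_1 ≅ 0.
  H_2: rank ker ∂_2 − rank ∂_3 = (8 − 7) − 0 = 1, and there is no ∂_3, so H_2 ≅ Z.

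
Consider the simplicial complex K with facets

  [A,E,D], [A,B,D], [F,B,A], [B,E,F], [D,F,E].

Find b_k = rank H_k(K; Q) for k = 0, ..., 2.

K has 5 vertices, 10 edges, 5 triangles.
rank ∂_0 = 0, rank ∂_1 = 4 ⇒ b_0 = 5 − 0 − 4 = 1; all invariant factors of ∂_1 are 1 so no torsion. So H_0 = Z.
rank ∂_1 = 4, rank ∂_2 = 5 ⇒ b_1 = 10 − 4 − 5 = 1; all invariant factors of ∂_2 are 1 so no torsion. So H_1 = Z.
rank ∂_2 = 5, rank ∂_3 = 0 ⇒ b_2 = 5 − 5 − 0 = 0. So H_2 = 0.

b_0 = 1, b_1 = 1, b_2 = 0.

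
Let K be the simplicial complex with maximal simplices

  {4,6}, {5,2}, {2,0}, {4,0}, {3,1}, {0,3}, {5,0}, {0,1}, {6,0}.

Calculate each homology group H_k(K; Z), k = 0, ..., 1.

K has 7 vertices, 9 edges.
rank ∂_0 = 0, rank ∂_1 = 6 ⇒ b_0 = 7 − 0 − 6 = 1; all invariant factors of ∂_1 are 1 so no torsion. So H_0 = Z.
rank ∂_1 = 6, rank ∂_2 = 0 ⇒ b_1 = 9 − 6 − 0 = 3. So H_1 = Z^3.

H_0 = Z,  H_1 = Z^3.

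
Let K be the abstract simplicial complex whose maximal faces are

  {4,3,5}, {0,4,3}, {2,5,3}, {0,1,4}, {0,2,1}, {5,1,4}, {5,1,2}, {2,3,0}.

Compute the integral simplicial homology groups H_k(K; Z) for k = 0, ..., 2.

We work with the vertex ordering 0 < 1 < 2 < 3 < 4 < 5. The simplices of K, each written with vertices in increasing order, are:

  0-simplices (6): [0], [1], [2], [3], [4], [5]
  1-simplices (12): [0,1], [0,2], [0,3], [0,4], [1,2], [1,4], [1,5], [2,3], [2,5], [3,4], [3,5], [4,5]
  2-simplices (8): [0,1,2], [0,1,4], [0,2,3], [0,3,4], [1,2,5], [1,4,5], [2,3,5], [3,4,5]

so the chain groups are C_0 ≅ Z^6, C_1 ≅ Z^12, C_2 ≅ Z^8.

∂_1: C_1 → C_0 sends each edge [p,q] (with p < q) to q − p. For instance
  ∂[3,4] = [4] − [3].
The 6×12 boundary matrix has rank 5 and Smith normal form diag(1,1,1,1,1).

The boundary map ∂_2: C_2 → C_1 maps a triangle to the signed sum of its edges. For instance
  ∂[3,4,5] = [4,5] − [3,5] + [3,4],
  ∂[0,1,4] = [1,4] − [0,4] + [0,1].
As a 12×8 matrix over Z this has rank 7, with invariant factors (1,1,1,1,1,1,1).

From H_k ≅ ker(∂_k) / im(∂_{k+1}) we obtain:

  H_0: rank C_0 − rank ∂_1 = 6 − 5 = 1, and the invariant factors of ∂_1 are all 1, so H_0 = Z.
  H_1: rank ker ∂_1 − rank ∂_2 = (12 − 5) − 7 = 0, and the invariant factors of ∂_2 are all 1, so H_1 = 0.
  H_2: rank ker ∂_2 − rank ∂_3 = (8 − 7) − 0 = 1, and there is no ∂_3, so H_2 = Z.

(K is a triangulation of the 2-sphere S^2.)

H_0 ≅ Z,  H_1 = 0,  H_2 ≅ Z.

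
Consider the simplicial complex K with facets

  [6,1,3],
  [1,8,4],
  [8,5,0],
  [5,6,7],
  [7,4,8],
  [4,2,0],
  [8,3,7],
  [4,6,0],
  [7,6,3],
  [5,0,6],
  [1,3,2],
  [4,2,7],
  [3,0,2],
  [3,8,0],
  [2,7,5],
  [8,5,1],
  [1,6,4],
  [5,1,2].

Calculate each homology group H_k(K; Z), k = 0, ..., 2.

H_0 = Z,  H_1 = Z^2,  H_2 = Z.

Take the total order 0 < 1 < 2 < 3 < 4 < 5 < 6 < 7 < 8 on the vertex set. Then K (dimension 2) consists of the simplices:

  0-simplices (9): [0], [1], [2], [3], [4], [5], [6], [7], [8]
  1-simplices (27): (27 of them)
  2-simplices (18): [0,2,3], [0,2,4], [0,3,8], [0,4,6], [0,5,6], [0,5,8], [1,2,3], [1,2,5], [1,3,6], [1,4,6], [1,4,8], [1,5,8], [2,4,7], [2,5,7], [3,6,7], [3,7,8], [4,7,8], [5,6,7]

Hence C_0 ≅ Z^9, C_1 ≅ Z^27, C_2 ≅ Z^18.

The boundary map ∂_1: C_1 → C_0 sends each edge [p,q] (with p < q) to q − p.
As a 9×27 matrix over Z this has rank 8, with invariant factors (1,1,1,1,1,1,1,1).

Boundary ∂_2: C_2 → C_1 acts by ∂[p,q,r] = [q,r] − [p,r] + [p,q]. For instance
  ∂[0,2,3] = [2,3] − [0,3] + [0,2],
  ∂[0,4,6] = [4,6] − [0,6] + [0,4].
This gives a 27×18 integer matrix of rank 17; reducing to Smith normal form yields diagonal entries (1,1,1,1,1,1,1,1,1,1,1,1,1,1,1,1,1).

Computing H_k = (kernel of ∂_k) / (image of ∂_{k+1}):

  H_0: rank C_0 − rank ∂_1 = 9 − 8 = 1, and the invariant factors of ∂_1 are all 1, so H_0 = Z.
  H_1: rank ker ∂_1 − rank ∂_2 = (27 − 8) − 17 = 2, and the invariant factors of ∂_2 are all 1, so H_1 = Z^2.
  H_2: rank ker ∂_2 − rank ∂_3 = (18 − 17) − 0 = 1, and there is no ∂_3, so H_2 = Z.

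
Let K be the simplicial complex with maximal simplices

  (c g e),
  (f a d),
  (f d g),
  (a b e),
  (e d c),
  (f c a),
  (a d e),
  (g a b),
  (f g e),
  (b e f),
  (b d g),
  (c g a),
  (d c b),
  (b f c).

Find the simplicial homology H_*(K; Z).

We work with the vertex ordering a < b < c < d < e < f < g. The simplices of K, each written with vertices in increasing order, are:

  0-simplices (7): a, b, c, d, e, f, g
  1-simplices (21): ab, ac, ad, ae, af, ag, bc, bd, be, bf, bg, cd, ce, cf, cg, de, df, dg, ef, eg, fg
  2-simplices (14): abe, abg, acf, acg, ade, adf, bcd, bcf, bdg, bef, cde, ceg, dfg, efg

giving chain groups C_0 ≅ Z^7, C_1 ≅ Z^21, C_2 ≅ Z^14.

The boundary map ∂_1: C_1 → C_0 is given by ∂[p,q] = [q] − [p].
The 7×21 boundary matrix has rank 6 and Smith normal form diag(1,1,1,1,1,1).

The boundary map ∂_2: C_2 → C_1 sends each 2-simplex [p,q,r] to [q,r] − [p,r] + [p,q]. For instance
  ∂acf = cf − af + ac,
  ∂abg = bg − ag + ab.
The resulting 21×14 matrix has rank 13, and its Smith normal form has invariant factors (1,1,1,1,1,1,1,1,1,1,1,1,1).

Reading off H_k = ker ∂_k / im ∂_{k+1}:

  H_0: rank C_0 − rank ∂_1 = 7 − 6 = 1, and the invariant factors of ∂_1 are all 1, so H_0 = Z.
  H_1: rank ker ∂_1 − rank ∂_2 = (21 − 6) − 13 = 2, and the invariant factors of ∂_2 are all 1, so H_1 = Z^2.
  H_2: rank ker ∂_2 − rank ∂_3 = (14 − 13) − 0 = 1, and there is no ∂_3, so H_2 = Z.

H_0 = Z,  H_1 = Z^2,  H_2 = Z.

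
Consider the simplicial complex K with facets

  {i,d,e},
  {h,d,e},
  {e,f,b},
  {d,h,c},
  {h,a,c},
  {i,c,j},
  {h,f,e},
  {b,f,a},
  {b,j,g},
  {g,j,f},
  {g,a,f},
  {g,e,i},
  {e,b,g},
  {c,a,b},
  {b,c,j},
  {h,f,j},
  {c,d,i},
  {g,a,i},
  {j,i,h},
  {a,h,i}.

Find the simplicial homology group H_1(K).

H_1 ≅ Z ⊕ Z_2.

We work with the vertex ordering a < b < c < d < e < f < g < h < i < j. The simplices of K, each written with vertices in increasing order, are:

  0-simplices (10): a, b, c, d, e, f, g, h, i, j
  1-simplices (30): ab, ac, af, ag, ah, ai, bc, be, bf, bg, bj, cd, ch, ci, cj, de, dh, di, ef, eg, eh, ei, fg, fh, fj, gi, gj, hi, hj, ij
  2-simplices (20): abc, abf, ach, afg, agi, ahi, bcj, bef, beg, bgj, cdh, cdi, cij, deh, dei, efh, egi, fgj, fhj, hij

Hence C_0 ≅ Z^10, C_1 ≅ Z^30, C_2 ≅ Z^20.

∂_1: C_1 → C_0 maps an edge to its endpoints' difference, ∂[p,q] = q − p. For instance
  ∂ei = i − e.
The 10×30 boundary matrix has rank 9 and Smith normal form diag(1,1,1,1,1,1,1,1,1).

∂_2: C_2 → C_1 acts by ∂[p,q,r] = [q,r] − [p,r] + [p,q]. For instance
  ∂abc = bc − ac + ab,
  ∂bcj = cj − bj + bc.
As a 30×20 matrix over Z this has rank 20, with invariant factors (1,1,1,1,1,1,1,1,1,1,1,1,1,1,1,1,1,1,1,2).

Computing H_k = (kernel of ∂_k) / (image of ∂_{k+1}):

  H_1: rank ker ∂_1 − rank ∂_2 = (30 − 9) − 20 = 1, and ∂_2 has invariant factor 2 > 1, so H_1 = Z ⊕ Z_2.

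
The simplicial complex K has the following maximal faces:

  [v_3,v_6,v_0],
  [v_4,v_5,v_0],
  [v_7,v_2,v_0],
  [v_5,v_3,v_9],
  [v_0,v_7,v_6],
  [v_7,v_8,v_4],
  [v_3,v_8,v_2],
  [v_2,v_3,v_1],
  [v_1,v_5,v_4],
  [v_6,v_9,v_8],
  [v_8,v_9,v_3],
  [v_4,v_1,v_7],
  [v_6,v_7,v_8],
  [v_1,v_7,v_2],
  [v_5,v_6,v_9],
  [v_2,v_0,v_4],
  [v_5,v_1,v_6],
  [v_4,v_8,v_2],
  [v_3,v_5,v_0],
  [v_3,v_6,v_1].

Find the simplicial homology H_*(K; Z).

H_0 ≅ Z,  H_1 ≅ Z ⊕ Z/2,  H_2 = 0.

Take the total order v_0 < v_1 < v_2 < v_3 < v_4 < v_5 < v_6 < v_7 < v_8 < v_9 on the vertex set. Then K (dimension 2) consists of the simplices:

  0-simplices (10): [v_0], [v_1], [v_2], [v_3], [v_4], [v_5], [v_6], [v_7], [v_8], [v_9]
  1-simplices (30): (30 of them)
  2-simplices (20): (20 of them)

Hence C_0 ≅ Z^10, C_1 ≅ Z^30, C_2 ≅ Z^20.

The boundary map ∂_1: C_1 → C_0 maps an edge to its endpoints' difference, ∂[p,q] = q − p. For instance
  ∂[v_4,v_5] = [v_5] − [v_4].
The 10×30 boundary matrix has rank 9 and Smith normal form diag(1,1,1,1,1,1,1,1,1).

Boundary ∂_2: C_2 → C_1 sends each 2-simplex [p,q,r] to [q,r] − [p,r] + [p,q]. For instance
  ∂[v_1,v_2,v_3] = [v_2,v_3] − [v_1,v_3] + [v_1,v_2],
  ∂[v_6,v_7,v_8] = [v_7,v_8] − [v_6,v_8] + [v_6,v_7].
The resulting 30×20 matrix has rank 20, and its Smith normal form has invariant factors (1,1,1,1,1,1,1,1,1,1,1,1,1,1,1,1,1,1,1,2).

Reading off H_k = ker ∂_k / im ∂_{k+1}:

  H_0: rank C_0 − rank ∂_1 = 10 − 9 = 1, and the invariant factors of ∂_1 are all 1, so H_0 ≅ Z.
  H_1: rank ker ∂_1 − rank ∂_2 = (30 − 9) − 20 = 1, and ∂_2 has invariant factor 2 > 1, so H_1 ≅ Z ⊕ Z/2.
  H_2: rank ker ∂_2 − rank ∂_3 = (20 − 20) − 0 = 0, and there is no ∂_3, so H_2 ≅ 0.

As a check, the Euler characteristic is 10 − 30 + 20 = 0, which agrees with 1 − 1 + 0 = 0.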